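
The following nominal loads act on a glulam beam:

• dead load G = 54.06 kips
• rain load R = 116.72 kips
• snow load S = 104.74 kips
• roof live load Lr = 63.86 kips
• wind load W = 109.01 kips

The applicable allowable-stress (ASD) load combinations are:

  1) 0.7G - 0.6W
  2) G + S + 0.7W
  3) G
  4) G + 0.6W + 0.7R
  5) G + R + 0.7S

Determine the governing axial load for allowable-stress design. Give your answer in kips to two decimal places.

244.10 kips

1) 0.7(54.06) - 0.6(109.01) = -27.56
2) 1.0(54.06) + 1.0(104.74) + 0.7(109.01) = 235.11
3) 1.0(54.06) = 54.06
4) 1.0(54.06) + 0.6(109.01) + 0.7(116.72) = 201.17
5) 1.0(54.06) + 1.0(116.72) + 0.7(104.74) = 244.10
The controlling combination is 5, giving 244.10 kips.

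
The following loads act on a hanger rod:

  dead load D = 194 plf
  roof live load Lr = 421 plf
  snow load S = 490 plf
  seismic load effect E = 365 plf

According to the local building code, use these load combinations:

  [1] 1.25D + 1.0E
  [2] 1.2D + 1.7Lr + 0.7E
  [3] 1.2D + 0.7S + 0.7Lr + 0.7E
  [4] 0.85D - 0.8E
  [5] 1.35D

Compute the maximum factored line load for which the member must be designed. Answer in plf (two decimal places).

1204.00 plf

[1] 1.25(194) + 1.0(365) = 242.50 + 365.00 = 607.50
[2] 1.2(194) + 1.7(421) + 0.7(365) = 232.80 + 715.70 + 255.50 = 1204.00
[3] 1.2(194) + 0.7(490) + 0.7(421) + 0.7(365) = 232.80 + 343.00 + 294.70 + 255.50 = 1126.00
[4] 0.85(194) - 0.8(365) = 164.90 - 292.00 = -127.10
[5] 1.35(194) = 261.90
The controlling combination is 2, giving 1204.00 plf.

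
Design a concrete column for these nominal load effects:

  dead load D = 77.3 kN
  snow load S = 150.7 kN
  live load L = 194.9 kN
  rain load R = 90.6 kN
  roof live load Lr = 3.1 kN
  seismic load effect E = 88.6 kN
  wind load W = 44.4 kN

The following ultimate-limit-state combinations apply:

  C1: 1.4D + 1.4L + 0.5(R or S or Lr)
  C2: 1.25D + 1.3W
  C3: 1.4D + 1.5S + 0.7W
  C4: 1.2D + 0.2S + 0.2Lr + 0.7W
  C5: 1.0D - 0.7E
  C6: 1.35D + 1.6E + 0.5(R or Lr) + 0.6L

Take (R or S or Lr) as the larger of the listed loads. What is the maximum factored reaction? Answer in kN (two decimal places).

(R or S or Lr) → S = 150.7 kN; (R or Lr) → R = 90.6 kN.
C1: 1.4(77.3) + 1.4(194.9) + 0.5(150.7) = 108.22 + 272.86 + 75.35 = 456.43
C2: 1.25(77.3) + 1.3(44.4) = 96.63 + 57.72 = 154.35
C3: 1.4(77.3) + 1.5(150.7) + 0.7(44.4) = 108.22 + 226.05 + 31.08 = 365.35
C4: 1.2(77.3) + 0.2(150.7) + 0.2(3.1) + 0.7(44.4) = 92.76 + 30.14 + 0.62 + 31.08 = 154.60
C5: 1.0(77.3) - 0.7(88.6) = 77.30 - 62.02 = 15.28
C6: 1.35(77.3) + 1.6(88.6) + 0.5(90.6) + 0.6(194.9) = 104.36 + 141.76 + 45.30 + 116.94 = 408.36
Maximum is from combination 1.

456.43 kN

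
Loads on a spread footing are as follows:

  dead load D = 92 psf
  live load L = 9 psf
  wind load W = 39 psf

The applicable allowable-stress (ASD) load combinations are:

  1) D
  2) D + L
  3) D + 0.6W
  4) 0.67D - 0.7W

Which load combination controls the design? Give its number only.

Combination 3

1) 1.0(92) = 92.00
2) 1.0(92) + 1.0(9) = 92.00 + 9.00 = 101.00
3) 1.0(92) + 0.6(39) = 92.00 + 23.40 = 115.40
4) 0.67(92) - 0.7(39) = 61.64 - 27.30 = 34.34
The largest value is 115.40 psf from combination 3.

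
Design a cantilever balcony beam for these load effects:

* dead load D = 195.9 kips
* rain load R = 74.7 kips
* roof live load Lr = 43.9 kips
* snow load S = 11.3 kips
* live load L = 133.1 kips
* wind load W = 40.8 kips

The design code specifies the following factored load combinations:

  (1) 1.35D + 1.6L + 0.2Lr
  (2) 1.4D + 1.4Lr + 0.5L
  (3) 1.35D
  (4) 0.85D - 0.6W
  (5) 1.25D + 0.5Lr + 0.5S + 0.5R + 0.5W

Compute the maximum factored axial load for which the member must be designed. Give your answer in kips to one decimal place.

(1) 1.35(195.9) + 1.6(133.1) + 0.2(43.9) = 486.2
(2) 1.4(195.9) + 1.4(43.9) + 0.5(133.1) = 402.3
(3) 1.35(195.9) = 264.5
(4) 0.85(195.9) - 0.6(40.8) = 166.5 - 24.5 = 142.0
(5) 1.25(195.9) + 0.5(43.9) + 0.5(11.3) + 0.5(74.7) + 0.5(40.8) = 330.2
Maximum is from combination 1.

486.2 kips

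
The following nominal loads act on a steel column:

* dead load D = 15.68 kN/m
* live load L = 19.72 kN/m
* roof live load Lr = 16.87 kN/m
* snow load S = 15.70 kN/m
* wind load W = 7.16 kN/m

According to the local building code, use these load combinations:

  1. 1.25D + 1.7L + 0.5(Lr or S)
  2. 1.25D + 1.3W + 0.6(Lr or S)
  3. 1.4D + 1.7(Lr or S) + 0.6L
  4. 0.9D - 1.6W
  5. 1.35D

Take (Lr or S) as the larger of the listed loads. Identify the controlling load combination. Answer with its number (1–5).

Combination 3

(Lr or S) → Lr = 16.87 kN/m.
1. 1.25(15.68) + 1.7(19.72) + 0.5(16.87) = 19.60 + 33.52 + 8.44 = 61.56
2. 1.25(15.68) + 1.3(7.16) + 0.6(16.87) = 19.60 + 9.31 + 10.12 = 39.03
3. 1.4(15.68) + 1.7(16.87) + 0.6(19.72) = 21.95 + 28.68 + 11.83 = 62.46
4. 0.9(15.68) - 1.6(7.16) = 2.66
5. 1.35(15.68) = 21.17
The largest value is 62.46 kN/m from combination 3.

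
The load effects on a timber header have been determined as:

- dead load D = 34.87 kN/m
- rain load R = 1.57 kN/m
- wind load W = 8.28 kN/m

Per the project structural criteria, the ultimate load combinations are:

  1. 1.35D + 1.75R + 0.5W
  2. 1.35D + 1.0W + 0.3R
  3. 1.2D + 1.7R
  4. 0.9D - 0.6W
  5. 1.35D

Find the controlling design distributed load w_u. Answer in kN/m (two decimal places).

1. 1.35(34.87) + 1.75(1.57) + 0.5(8.28) = 47.07 + 2.75 + 4.14 = 53.96
2. 1.35(34.87) + 1.0(8.28) + 0.3(1.57) = 55.83
3. 1.2(34.87) + 1.7(1.57) = 41.84 + 2.67 = 44.51
4. 0.9(34.87) - 0.6(8.28) = 26.42
5. 1.35(34.87) = 47.07
Combination 2 governs: w_u = 55.83 kN/m.

55.83 kN/m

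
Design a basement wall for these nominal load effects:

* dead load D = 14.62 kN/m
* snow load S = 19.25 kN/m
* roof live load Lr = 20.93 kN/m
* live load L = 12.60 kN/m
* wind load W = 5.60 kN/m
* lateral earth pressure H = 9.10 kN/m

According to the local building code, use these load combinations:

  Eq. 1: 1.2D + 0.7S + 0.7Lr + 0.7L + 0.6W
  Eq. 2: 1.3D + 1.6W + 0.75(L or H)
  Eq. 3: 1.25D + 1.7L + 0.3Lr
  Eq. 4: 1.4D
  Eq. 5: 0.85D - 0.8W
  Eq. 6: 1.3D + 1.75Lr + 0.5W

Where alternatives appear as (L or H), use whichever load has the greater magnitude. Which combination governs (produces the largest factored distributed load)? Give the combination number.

(L or H) → L = 12.60 kN/m.
Eq. 1: 1.2(14.62) + 0.7(19.25) + 0.7(20.93) + 0.7(12.60) + 0.6(5.60) = 17.54 + 13.48 + 14.65 + 8.82 + 3.36 = 57.85
Eq. 2: 1.3(14.62) + 1.6(5.60) + 0.75(12.60) = 19.01 + 8.96 + 9.45 = 37.42
Eq. 3: 1.25(14.62) + 1.7(12.60) + 0.3(20.93) = 45.97
Eq. 4: 1.4(14.62) = 20.47
Eq. 5: 0.85(14.62) - 0.8(5.60) = 12.43 - 4.48 = 7.95
Eq. 6: 1.3(14.62) + 1.75(20.93) + 0.5(5.60) = 58.43
The largest value is 58.43 kN/m from combination 6.

Combination 6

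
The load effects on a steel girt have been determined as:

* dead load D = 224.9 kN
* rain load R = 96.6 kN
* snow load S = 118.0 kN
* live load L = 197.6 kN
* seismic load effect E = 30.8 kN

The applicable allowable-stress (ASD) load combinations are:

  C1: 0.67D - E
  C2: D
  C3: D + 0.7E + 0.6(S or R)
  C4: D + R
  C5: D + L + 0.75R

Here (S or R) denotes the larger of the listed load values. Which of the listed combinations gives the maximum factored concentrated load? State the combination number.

(S or R) → S = 118.0 kN.
C1: 0.67(224.9) - 1.0(30.8) = 150.7 - 30.8 = 119.9
C2: 1.0(224.9) = 224.9
C3: 1.0(224.9) + 0.7(30.8) + 0.6(118.0) = 224.9 + 21.6 + 70.8 = 317.3
C4: 1.0(224.9) + 1.0(96.6) = 224.9 + 96.6 = 321.5
C5: 1.0(224.9) + 1.0(197.6) + 0.75(96.6) = 224.9 + 197.6 + 72.5 = 495.0
The largest value is 495.0 kN from combination 5.

Combination 5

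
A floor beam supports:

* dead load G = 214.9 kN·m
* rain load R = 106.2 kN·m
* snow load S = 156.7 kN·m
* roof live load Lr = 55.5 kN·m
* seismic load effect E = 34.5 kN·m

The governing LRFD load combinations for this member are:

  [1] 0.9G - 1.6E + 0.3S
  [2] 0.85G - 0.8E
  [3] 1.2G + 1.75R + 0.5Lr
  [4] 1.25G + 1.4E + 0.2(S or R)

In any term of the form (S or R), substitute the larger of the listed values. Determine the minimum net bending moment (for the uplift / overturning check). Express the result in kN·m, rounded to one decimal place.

155.1 kN·m

(S or R) → S = 156.7 kN·m.
[1] 0.9(214.9) - 1.6(34.5) + 0.3(156.7) = 185.2
[2] 0.85(214.9) - 0.8(34.5) = 155.1
[3] 1.2(214.9) + 1.75(106.2) + 0.5(55.5) = 471.5
[4] 1.25(214.9) + 1.4(34.5) + 0.2(156.7) = 348.3
Combination 2 gives the minimum: 155.1 kN·m.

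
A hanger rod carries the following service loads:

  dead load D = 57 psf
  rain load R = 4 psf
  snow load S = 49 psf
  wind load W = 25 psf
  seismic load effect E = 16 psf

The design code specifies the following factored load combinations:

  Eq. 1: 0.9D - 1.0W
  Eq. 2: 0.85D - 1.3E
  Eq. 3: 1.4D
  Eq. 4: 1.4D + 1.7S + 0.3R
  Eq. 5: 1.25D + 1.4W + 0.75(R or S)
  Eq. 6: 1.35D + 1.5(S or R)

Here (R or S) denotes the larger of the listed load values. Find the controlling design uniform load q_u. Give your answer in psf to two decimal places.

164.30 psf

(R or S) → S = 49 psf; (S or R) → S = 49 psf.
Eq. 1: 0.9(57) - 1.0(25) = 26.30
Eq. 2: 0.85(57) - 1.3(16) = 27.65
Eq. 3: 1.4(57) = 79.80
Eq. 4: 1.4(57) + 1.7(49) + 0.3(4) = 164.30
Eq. 5: 1.25(57) + 1.4(25) + 0.75(49) = 143.00
Eq. 6: 1.35(57) + 1.5(49) = 150.45
Combination 4 governs: q_u = 164.30 psf.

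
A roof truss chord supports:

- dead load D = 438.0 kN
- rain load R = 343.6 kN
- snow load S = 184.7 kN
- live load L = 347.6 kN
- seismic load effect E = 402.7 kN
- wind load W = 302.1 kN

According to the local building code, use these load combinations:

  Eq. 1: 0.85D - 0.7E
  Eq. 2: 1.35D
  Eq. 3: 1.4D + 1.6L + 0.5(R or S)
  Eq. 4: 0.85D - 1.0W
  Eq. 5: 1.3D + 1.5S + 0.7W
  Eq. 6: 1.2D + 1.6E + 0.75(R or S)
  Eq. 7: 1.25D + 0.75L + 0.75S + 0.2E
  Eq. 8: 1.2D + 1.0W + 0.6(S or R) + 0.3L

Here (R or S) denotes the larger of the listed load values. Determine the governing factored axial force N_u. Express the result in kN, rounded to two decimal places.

1427.62 kN

(R or S) → R = 343.6 kN; (S or R) → R = 343.6 kN.
Eq. 1: 0.85(438.0) - 0.7(402.7) = 90.41
Eq. 2: 1.35(438.0) = 591.30
Eq. 3: 1.4(438.0) + 1.6(347.6) + 0.5(343.6) = 1341.16
Eq. 4: 0.85(438.0) - 1.0(302.1) = 70.20
Eq. 5: 1.3(438.0) + 1.5(184.7) + 0.7(302.1) = 1057.92
Eq. 6: 1.2(438.0) + 1.6(402.7) + 0.75(343.6) = 1427.62
Eq. 7: 1.25(438.0) + 0.75(347.6) + 0.75(184.7) + 0.2(402.7) = 1027.27
Eq. 8: 1.2(438.0) + 1.0(302.1) + 0.6(343.6) + 0.3(347.6) = 1138.14
The controlling combination is 6, giving 1427.62 kN.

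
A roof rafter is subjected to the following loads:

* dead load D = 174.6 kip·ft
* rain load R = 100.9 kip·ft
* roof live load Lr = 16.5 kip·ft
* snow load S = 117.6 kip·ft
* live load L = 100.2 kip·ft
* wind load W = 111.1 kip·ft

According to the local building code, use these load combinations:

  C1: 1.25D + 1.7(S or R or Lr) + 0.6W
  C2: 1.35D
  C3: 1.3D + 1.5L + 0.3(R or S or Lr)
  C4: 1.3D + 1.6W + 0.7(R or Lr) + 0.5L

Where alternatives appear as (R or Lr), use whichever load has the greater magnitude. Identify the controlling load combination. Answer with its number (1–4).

(S or R or Lr) → S = 117.6 kip·ft; (R or S or Lr) → S = 117.6 kip·ft; (R or Lr) → R = 100.9 kip·ft.
C1: 1.25(174.6) + 1.7(117.6) + 0.6(111.1) = 484.8
C2: 1.35(174.6) = 235.7
C3: 1.3(174.6) + 1.5(100.2) + 0.3(117.6) = 227.0 + 150.3 + 35.3 = 412.6
C4: 1.3(174.6) + 1.6(111.1) + 0.7(100.9) + 0.5(100.2) = 227.0 + 177.8 + 70.6 + 50.1 = 525.5
The largest value is 525.5 kip·ft from combination 4.

Combination 4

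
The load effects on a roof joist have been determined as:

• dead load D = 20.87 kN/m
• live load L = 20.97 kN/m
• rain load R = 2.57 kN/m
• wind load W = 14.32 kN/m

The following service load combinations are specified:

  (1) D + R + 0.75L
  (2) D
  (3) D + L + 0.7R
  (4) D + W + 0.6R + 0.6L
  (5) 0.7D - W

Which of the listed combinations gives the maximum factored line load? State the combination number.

(1) 1.0(20.87) + 1.0(2.57) + 0.75(20.97) = 20.87 + 2.57 + 15.73 = 39.17
(2) 1.0(20.87) = 20.87
(3) 1.0(20.87) + 1.0(20.97) + 0.7(2.57) = 20.87 + 20.97 + 1.80 = 43.64
(4) 1.0(20.87) + 1.0(14.32) + 0.6(2.57) + 0.6(20.97) = 20.87 + 14.32 + 1.54 + 12.58 = 49.31
(5) 0.7(20.87) - 1.0(14.32) = 14.61 - 14.32 = 0.29
The largest value is 49.31 kN/m from combination 4.

Combination 4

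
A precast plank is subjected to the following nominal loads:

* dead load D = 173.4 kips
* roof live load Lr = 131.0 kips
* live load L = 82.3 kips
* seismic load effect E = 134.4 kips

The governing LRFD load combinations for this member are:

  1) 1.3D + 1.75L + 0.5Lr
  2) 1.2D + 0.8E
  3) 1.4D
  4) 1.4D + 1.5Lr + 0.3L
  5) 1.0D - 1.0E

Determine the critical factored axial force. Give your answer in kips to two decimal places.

463.95 kips

1) 1.3(173.4) + 1.75(82.3) + 0.5(131.0) = 225.42 + 144.03 + 65.50 = 434.95
2) 1.2(173.4) + 0.8(134.4) = 208.08 + 107.52 = 315.60
3) 1.4(173.4) = 242.76
4) 1.4(173.4) + 1.5(131.0) + 0.3(82.3) = 242.76 + 196.50 + 24.69 = 463.95
5) 1.0(173.4) - 1.0(134.4) = 173.40 - 134.40 = 39.00
Maximum is from combination 4.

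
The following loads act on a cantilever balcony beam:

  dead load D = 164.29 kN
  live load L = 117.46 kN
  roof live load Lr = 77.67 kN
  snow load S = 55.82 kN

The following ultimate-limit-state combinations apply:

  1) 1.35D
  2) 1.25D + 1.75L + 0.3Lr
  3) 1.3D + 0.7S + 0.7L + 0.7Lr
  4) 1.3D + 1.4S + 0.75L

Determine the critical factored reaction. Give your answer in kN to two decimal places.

1) 1.35(164.29) = 221.79
2) 1.25(164.29) + 1.75(117.46) + 0.3(77.67) = 205.36 + 205.56 + 23.30 = 434.22
3) 1.3(164.29) + 0.7(55.82) + 0.7(117.46) + 0.7(77.67) = 213.58 + 39.07 + 82.22 + 54.37 = 389.24
4) 1.3(164.29) + 1.4(55.82) + 0.75(117.46) = 379.82
The controlling combination is 2, giving 434.22 kN.

434.22 kN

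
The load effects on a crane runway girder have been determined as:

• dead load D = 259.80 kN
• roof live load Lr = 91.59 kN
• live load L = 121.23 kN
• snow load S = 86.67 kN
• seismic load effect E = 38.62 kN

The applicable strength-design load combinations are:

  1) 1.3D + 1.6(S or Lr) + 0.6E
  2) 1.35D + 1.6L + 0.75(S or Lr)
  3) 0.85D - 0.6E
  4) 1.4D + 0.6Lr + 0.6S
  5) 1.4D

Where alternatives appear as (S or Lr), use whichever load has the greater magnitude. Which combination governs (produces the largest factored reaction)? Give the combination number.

(S or Lr) → Lr = 91.59 kN.
1) 1.3(259.80) + 1.6(91.59) + 0.6(38.62) = 507.46
2) 1.35(259.80) + 1.6(121.23) + 0.75(91.59) = 350.73 + 193.97 + 68.69 = 613.39
3) 0.85(259.80) - 0.6(38.62) = 220.83 - 23.17 = 197.66
4) 1.4(259.80) + 0.6(91.59) + 0.6(86.67) = 470.68
5) 1.4(259.80) = 363.72
The largest value is 613.39 kN from combination 2.

Combination 2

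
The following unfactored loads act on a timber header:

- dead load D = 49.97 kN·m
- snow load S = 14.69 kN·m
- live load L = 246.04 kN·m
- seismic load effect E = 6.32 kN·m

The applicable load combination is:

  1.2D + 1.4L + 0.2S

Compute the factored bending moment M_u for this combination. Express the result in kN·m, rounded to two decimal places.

407.36 kN·m

1.2(49.97) + 1.4(246.04) + 0.2(14.69) = 59.96 + 344.46 + 2.94 = 407.36
M_u = 407.36 kN·m.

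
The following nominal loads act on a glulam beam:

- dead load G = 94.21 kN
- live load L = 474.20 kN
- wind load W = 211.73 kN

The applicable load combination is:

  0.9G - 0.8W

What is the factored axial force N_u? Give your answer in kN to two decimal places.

0.9(94.21) - 0.8(211.73) = -84.60
N_u = -84.60 kN.

-84.60 kN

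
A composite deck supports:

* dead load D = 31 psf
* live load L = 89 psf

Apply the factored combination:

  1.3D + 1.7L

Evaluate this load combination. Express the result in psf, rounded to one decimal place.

191.6 psf

1.3(31) + 1.7(89) = 191.6
q_u = 191.6 psf.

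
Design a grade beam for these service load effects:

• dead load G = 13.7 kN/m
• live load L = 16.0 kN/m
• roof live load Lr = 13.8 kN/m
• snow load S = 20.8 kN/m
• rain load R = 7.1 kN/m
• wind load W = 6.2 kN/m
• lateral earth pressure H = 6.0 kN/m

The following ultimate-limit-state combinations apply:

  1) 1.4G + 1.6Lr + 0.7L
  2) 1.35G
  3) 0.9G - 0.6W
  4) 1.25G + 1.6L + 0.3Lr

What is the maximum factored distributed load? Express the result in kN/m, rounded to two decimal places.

52.46 kN/m

1) 1.4(13.7) + 1.6(13.8) + 0.7(16.0) = 19.18 + 22.08 + 11.20 = 52.46
2) 1.35(13.7) = 18.50
3) 0.9(13.7) - 0.6(6.2) = 12.33 - 3.72 = 8.61
4) 1.25(13.7) + 1.6(16.0) + 0.3(13.8) = 17.13 + 25.60 + 4.14 = 46.87
Maximum is from combination 1.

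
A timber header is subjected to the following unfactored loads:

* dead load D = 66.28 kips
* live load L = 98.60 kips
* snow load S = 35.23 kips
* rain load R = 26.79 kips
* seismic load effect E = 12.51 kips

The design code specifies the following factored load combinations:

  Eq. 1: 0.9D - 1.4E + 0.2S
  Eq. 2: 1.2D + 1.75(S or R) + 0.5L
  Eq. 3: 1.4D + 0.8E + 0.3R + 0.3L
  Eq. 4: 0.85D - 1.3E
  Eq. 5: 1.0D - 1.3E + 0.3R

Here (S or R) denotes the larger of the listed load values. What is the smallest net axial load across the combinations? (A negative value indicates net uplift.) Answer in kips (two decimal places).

40.08 kips

(S or R) → S = 35.23 kips.
Eq. 1: 0.9(66.28) - 1.4(12.51) + 0.2(35.23) = 49.18
Eq. 2: 1.2(66.28) + 1.75(35.23) + 0.5(98.60) = 79.54 + 61.65 + 49.30 = 190.49
Eq. 3: 1.4(66.28) + 0.8(12.51) + 0.3(26.79) + 0.3(98.60) = 92.79 + 10.01 + 8.04 + 29.58 = 140.42
Eq. 4: 0.85(66.28) - 1.3(12.51) = 56.34 - 16.26 = 40.08
Eq. 5: 1.0(66.28) - 1.3(12.51) + 0.3(26.79) = 58.05
Combination 4 gives the minimum: 40.08 kips.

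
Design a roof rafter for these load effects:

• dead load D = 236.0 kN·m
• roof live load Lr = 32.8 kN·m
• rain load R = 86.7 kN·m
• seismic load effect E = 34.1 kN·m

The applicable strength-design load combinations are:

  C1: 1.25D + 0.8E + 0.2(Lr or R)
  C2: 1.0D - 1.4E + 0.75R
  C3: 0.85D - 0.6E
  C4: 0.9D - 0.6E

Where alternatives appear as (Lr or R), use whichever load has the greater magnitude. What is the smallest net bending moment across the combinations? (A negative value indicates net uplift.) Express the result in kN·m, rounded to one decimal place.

180.1 kN·m

(Lr or R) → R = 86.7 kN·m.
C1: 1.25(236.0) + 0.8(34.1) + 0.2(86.7) = 295.0 + 27.3 + 17.3 = 339.6
C2: 1.0(236.0) - 1.4(34.1) + 0.75(86.7) = 236.0 - 47.7 + 65.0 = 253.3
C3: 0.85(236.0) - 0.6(34.1) = 200.6 - 20.5 = 180.1
C4: 0.9(236.0) - 0.6(34.1) = 212.4 - 20.5 = 191.9
Combination 3 gives the minimum: 180.1 kN·m.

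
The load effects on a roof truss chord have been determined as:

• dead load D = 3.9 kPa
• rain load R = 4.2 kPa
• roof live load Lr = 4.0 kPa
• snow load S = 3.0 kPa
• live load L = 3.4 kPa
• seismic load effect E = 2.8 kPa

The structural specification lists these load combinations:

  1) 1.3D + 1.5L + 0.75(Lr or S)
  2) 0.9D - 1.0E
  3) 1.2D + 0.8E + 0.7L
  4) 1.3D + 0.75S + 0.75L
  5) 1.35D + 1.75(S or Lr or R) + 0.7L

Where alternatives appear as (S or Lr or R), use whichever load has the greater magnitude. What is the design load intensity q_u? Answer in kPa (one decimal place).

(Lr or S) → Lr = 4.0 kPa; (S or Lr or R) → R = 4.2 kPa.
1) 1.3(3.9) + 1.5(3.4) + 0.75(4.0) = 13.2
2) 0.9(3.9) - 1.0(2.8) = 0.7
3) 1.2(3.9) + 0.8(2.8) + 0.7(3.4) = 9.3
4) 1.3(3.9) + 0.75(3.0) + 0.75(3.4) = 9.9
5) 1.35(3.9) + 1.75(4.2) + 0.7(3.4) = 15.0
The controlling combination is 5, giving 15.0 kPa.

15.0 kPa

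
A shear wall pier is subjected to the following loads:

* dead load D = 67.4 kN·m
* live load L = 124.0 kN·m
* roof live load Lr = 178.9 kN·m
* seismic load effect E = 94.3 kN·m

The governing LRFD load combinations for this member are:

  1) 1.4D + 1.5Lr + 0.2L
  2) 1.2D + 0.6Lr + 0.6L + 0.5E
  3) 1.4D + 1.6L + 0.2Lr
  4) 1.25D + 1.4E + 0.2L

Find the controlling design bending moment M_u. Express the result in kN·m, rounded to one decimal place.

1) 1.4(67.4) + 1.5(178.9) + 0.2(124.0) = 387.5
2) 1.2(67.4) + 0.6(178.9) + 0.6(124.0) + 0.5(94.3) = 80.9 + 107.3 + 74.4 + 47.2 = 309.8
3) 1.4(67.4) + 1.6(124.0) + 0.2(178.9) = 328.5
4) 1.25(67.4) + 1.4(94.3) + 0.2(124.0) = 84.3 + 132.0 + 24.8 = 241.1
The controlling combination is 1, giving 387.5 kN·m.

387.5 kN·m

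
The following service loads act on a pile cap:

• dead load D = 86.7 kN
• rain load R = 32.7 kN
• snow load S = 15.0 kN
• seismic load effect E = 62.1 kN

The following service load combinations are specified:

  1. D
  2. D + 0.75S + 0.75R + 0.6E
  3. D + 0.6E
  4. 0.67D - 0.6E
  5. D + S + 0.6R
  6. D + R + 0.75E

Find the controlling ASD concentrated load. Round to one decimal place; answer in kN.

166.0 kN

1. 1.0(86.7) = 86.7
2. 1.0(86.7) + 0.75(15.0) + 0.75(32.7) + 0.6(62.1) = 159.7
3. 1.0(86.7) + 0.6(62.1) = 86.7 + 37.3 = 124.0
4. 0.67(86.7) - 0.6(62.1) = 58.1 - 37.3 = 20.8
5. 1.0(86.7) + 1.0(15.0) + 0.6(32.7) = 86.7 + 15.0 + 19.6 = 121.3
6. 1.0(86.7) + 1.0(32.7) + 0.75(62.1) = 86.7 + 32.7 + 46.6 = 166.0
Maximum is from combination 6.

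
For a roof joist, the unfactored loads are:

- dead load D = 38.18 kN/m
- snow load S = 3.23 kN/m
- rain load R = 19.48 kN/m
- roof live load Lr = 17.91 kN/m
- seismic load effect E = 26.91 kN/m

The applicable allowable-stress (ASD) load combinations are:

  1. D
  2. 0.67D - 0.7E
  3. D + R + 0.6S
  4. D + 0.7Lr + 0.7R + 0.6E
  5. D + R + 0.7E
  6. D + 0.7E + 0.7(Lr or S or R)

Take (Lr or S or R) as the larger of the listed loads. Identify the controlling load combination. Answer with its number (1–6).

Combination 4

(Lr or S or R) → R = 19.48 kN/m.
1. 1.0(38.18) = 38.18
2. 0.67(38.18) - 0.7(26.91) = 25.58 - 18.84 = 6.74
3. 1.0(38.18) + 1.0(19.48) + 0.6(3.23) = 38.18 + 19.48 + 1.94 = 59.60
4. 1.0(38.18) + 0.7(17.91) + 0.7(19.48) + 0.6(26.91) = 80.50
5. 1.0(38.18) + 1.0(19.48) + 0.7(26.91) = 38.18 + 19.48 + 18.84 = 76.50
6. 1.0(38.18) + 0.7(26.91) + 0.7(19.48) = 70.65
The largest value is 80.50 kN/m from combination 4.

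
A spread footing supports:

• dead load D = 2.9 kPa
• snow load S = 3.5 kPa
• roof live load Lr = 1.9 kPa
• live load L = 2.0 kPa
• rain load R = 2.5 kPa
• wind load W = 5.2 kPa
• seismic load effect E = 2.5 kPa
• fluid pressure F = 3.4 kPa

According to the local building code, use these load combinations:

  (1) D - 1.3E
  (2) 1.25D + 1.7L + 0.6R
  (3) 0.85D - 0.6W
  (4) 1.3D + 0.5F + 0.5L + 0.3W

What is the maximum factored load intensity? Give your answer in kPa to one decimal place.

(1) 1.0(2.9) - 1.3(2.5) = -0.4
(2) 1.25(2.9) + 1.7(2.0) + 0.6(2.5) = 8.5
(3) 0.85(2.9) - 0.6(5.2) = -0.7
(4) 1.3(2.9) + 0.5(3.4) + 0.5(2.0) + 0.3(5.2) = 8.0
Combination 2 governs: q_u = 8.5 kPa.

8.5 kPa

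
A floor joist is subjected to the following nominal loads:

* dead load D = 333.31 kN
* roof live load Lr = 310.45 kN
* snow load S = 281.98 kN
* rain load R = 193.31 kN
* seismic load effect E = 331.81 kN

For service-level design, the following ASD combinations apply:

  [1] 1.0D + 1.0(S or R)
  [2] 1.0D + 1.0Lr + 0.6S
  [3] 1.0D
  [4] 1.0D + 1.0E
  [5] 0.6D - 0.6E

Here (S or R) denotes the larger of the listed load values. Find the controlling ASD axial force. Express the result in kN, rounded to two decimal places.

(S or R) → S = 281.98 kN.
[1] 1.0(333.31) + 1.0(281.98) = 615.29
[2] 1.0(333.31) + 1.0(310.45) + 0.6(281.98) = 812.95
[3] 1.0(333.31) = 333.31
[4] 1.0(333.31) + 1.0(331.81) = 665.12
[5] 0.6(333.31) - 0.6(331.81) = 0.90
Combination 2 governs: N = 812.95 kN.

812.95 kN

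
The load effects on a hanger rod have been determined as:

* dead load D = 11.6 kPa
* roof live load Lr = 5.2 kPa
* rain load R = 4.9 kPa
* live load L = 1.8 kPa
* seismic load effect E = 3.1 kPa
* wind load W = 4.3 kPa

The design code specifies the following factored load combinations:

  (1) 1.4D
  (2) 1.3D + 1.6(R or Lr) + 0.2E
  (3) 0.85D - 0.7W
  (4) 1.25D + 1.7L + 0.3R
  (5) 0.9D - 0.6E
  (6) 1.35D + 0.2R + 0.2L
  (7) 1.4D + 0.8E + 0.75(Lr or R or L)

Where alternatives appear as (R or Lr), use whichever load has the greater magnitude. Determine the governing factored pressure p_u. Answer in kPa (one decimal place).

(R or Lr) → Lr = 5.2 kPa; (Lr or R or L) → Lr = 5.2 kPa.
(1) 1.4(11.6) = 16.2
(2) 1.3(11.6) + 1.6(5.2) + 0.2(3.1) = 15.1 + 8.3 + 0.6 = 24.0
(3) 0.85(11.6) - 0.7(4.3) = 9.9 - 3.0 = 6.9
(4) 1.25(11.6) + 1.7(1.8) + 0.3(4.9) = 19.0
(5) 0.9(11.6) - 0.6(3.1) = 8.6
(6) 1.35(11.6) + 0.2(4.9) + 0.2(1.8) = 17.0
(7) 1.4(11.6) + 0.8(3.1) + 0.75(5.2) = 16.2 + 2.5 + 3.9 = 22.6
Maximum is from combination 2.

24.0 kPa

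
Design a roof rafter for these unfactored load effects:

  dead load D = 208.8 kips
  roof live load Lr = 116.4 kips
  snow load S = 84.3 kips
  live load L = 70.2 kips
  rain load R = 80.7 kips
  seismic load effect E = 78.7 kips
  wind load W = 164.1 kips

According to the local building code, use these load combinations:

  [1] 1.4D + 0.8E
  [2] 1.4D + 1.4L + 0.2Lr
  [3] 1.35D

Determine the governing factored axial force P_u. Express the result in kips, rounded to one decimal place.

413.9 kips

[1] 1.4(208.8) + 0.8(78.7) = 292.3 + 63.0 = 355.3
[2] 1.4(208.8) + 1.4(70.2) + 0.2(116.4) = 292.3 + 98.3 + 23.3 = 413.9
[3] 1.35(208.8) = 281.9
Maximum is from combination 2.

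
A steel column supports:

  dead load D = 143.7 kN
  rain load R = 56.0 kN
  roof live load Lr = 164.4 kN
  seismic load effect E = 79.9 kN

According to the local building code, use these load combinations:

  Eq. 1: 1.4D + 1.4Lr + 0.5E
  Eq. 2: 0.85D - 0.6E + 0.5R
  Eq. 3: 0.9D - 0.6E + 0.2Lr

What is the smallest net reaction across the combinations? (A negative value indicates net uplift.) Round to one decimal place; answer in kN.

Eq. 1: 1.4(143.7) + 1.4(164.4) + 0.5(79.9) = 471.3
Eq. 2: 0.85(143.7) - 0.6(79.9) + 0.5(56.0) = 102.2
Eq. 3: 0.9(143.7) - 0.6(79.9) + 0.2(164.4) = 114.3
Combination 2 gives the minimum: 102.2 kN.

102.2 kN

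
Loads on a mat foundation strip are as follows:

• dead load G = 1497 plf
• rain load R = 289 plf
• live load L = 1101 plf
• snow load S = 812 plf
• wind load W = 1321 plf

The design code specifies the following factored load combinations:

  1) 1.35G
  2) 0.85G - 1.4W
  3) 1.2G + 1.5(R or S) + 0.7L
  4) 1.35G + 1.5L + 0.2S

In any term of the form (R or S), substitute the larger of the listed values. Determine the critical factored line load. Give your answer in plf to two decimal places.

3834.85 plf

(R or S) → S = 812 plf.
1) 1.35(1497) = 2020.95
2) 0.85(1497) - 1.4(1321) = -576.95
3) 1.2(1497) + 1.5(812) + 0.7(1101) = 3785.10
4) 1.35(1497) + 1.5(1101) + 0.2(812) = 3834.85
The controlling combination is 4, giving 3834.85 plf.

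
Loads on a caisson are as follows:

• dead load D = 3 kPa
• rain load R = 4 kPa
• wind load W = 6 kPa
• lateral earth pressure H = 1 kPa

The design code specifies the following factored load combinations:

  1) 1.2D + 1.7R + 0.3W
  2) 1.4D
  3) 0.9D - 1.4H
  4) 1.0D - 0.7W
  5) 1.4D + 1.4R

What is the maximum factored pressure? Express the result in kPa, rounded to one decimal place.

12.2 kPa

1) 1.2(3) + 1.7(4) + 0.3(6) = 3.6 + 6.8 + 1.8 = 12.2
2) 1.4(3) = 4.2
3) 0.9(3) - 1.4(1) = 2.7 - 1.4 = 1.3
4) 1.0(3) - 0.7(6) = 3.0 - 4.2 = -1.2
5) 1.4(3) + 1.4(4) = 4.2 + 5.6 = 9.8
Combination 1 governs: p_u = 12.2 kPa.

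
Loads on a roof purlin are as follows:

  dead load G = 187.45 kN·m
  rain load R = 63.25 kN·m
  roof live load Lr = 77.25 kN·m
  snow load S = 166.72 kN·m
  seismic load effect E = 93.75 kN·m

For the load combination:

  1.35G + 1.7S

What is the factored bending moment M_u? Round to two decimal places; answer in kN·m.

536.48 kN·m

1.35(187.45) + 1.7(166.72) = 253.06 + 283.42 = 536.48
M_u = 536.48 kN·m.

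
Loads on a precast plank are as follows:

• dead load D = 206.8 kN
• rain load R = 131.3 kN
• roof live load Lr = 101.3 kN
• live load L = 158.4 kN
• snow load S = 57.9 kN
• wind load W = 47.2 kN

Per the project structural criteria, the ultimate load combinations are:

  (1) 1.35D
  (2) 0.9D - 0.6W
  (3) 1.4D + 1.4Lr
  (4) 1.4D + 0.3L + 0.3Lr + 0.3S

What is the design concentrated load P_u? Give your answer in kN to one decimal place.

431.3 kN

(1) 1.35(206.8) = 279.2
(2) 0.9(206.8) - 0.6(47.2) = 186.1 - 28.3 = 157.8
(3) 1.4(206.8) + 1.4(101.3) = 289.5 + 141.8 = 431.3
(4) 1.4(206.8) + 0.3(158.4) + 0.3(101.3) + 0.3(57.9) = 289.5 + 47.5 + 30.4 + 17.4 = 384.8
Combination 3 governs: P_u = 431.3 kN.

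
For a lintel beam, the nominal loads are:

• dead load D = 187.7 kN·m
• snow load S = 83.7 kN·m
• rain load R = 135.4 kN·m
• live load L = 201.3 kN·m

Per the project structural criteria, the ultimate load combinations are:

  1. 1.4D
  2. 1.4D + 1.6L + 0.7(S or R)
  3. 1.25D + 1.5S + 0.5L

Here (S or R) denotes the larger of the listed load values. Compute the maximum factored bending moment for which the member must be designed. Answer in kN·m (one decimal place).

(S or R) → R = 135.4 kN·m.
1. 1.4(187.7) = 262.8
2. 1.4(187.7) + 1.6(201.3) + 0.7(135.4) = 679.6
3. 1.25(187.7) + 1.5(83.7) + 0.5(201.3) = 460.8
Combination 2 governs: M_u = 679.6 kN·m.

679.6 kN·m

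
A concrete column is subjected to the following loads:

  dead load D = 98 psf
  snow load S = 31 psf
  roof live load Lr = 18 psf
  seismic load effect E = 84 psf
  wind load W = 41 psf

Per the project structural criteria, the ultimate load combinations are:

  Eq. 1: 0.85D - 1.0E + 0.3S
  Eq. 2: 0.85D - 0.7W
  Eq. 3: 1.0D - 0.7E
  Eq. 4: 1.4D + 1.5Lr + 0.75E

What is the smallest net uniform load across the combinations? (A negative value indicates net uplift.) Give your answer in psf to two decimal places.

Eq. 1: 0.85(98) - 1.0(84) + 0.3(31) = 83.30 - 84.00 + 9.30 = 8.60
Eq. 2: 0.85(98) - 0.7(41) = 83.30 - 28.70 = 54.60
Eq. 3: 1.0(98) - 0.7(84) = 98.00 - 58.80 = 39.20
Eq. 4: 1.4(98) + 1.5(18) + 0.75(84) = 137.20 + 27.00 + 63.00 = 227.20
Combination 1 gives the minimum: 8.60 psf.

8.60 psf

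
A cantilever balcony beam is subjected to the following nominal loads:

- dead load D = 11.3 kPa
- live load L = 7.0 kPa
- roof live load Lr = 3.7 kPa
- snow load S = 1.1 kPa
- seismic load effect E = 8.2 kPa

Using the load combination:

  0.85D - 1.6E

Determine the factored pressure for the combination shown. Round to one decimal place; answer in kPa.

-3.5 kPa

0.85(11.3) - 1.6(8.2) = -3.5
p_u = -3.5 kPa.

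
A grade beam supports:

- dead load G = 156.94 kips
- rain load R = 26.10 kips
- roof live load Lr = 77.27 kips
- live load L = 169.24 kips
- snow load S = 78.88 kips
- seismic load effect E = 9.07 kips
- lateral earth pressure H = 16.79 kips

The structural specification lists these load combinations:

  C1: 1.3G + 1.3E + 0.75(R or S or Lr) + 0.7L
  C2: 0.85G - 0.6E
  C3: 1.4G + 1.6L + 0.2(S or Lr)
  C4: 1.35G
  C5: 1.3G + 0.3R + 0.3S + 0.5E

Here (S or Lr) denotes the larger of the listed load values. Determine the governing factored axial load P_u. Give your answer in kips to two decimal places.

(R or S or Lr) → S = 78.88 kips; (S or Lr) → S = 78.88 kips.
C1: 1.3(156.94) + 1.3(9.07) + 0.75(78.88) + 0.7(169.24) = 393.44
C2: 0.85(156.94) - 0.6(9.07) = 127.96
C3: 1.4(156.94) + 1.6(169.24) + 0.2(78.88) = 506.28
C4: 1.35(156.94) = 211.87
C5: 1.3(156.94) + 0.3(26.10) + 0.3(78.88) + 0.5(9.07) = 240.05
Maximum is from combination 3.

506.28 kips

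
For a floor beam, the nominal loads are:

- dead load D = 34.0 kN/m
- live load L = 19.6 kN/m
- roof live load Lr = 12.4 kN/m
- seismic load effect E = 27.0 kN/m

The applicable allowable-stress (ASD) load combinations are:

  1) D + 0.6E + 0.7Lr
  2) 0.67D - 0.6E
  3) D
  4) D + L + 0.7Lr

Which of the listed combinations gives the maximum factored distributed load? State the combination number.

Combination 4

1) 1.0(34.0) + 0.6(27.0) + 0.7(12.4) = 34.0 + 16.2 + 8.7 = 58.9
2) 0.67(34.0) - 0.6(27.0) = 22.8 - 16.2 = 6.6
3) 1.0(34.0) = 34.0
4) 1.0(34.0) + 1.0(19.6) + 0.7(12.4) = 34.0 + 19.6 + 8.7 = 62.3
The largest value is 62.3 kN/m from combination 4.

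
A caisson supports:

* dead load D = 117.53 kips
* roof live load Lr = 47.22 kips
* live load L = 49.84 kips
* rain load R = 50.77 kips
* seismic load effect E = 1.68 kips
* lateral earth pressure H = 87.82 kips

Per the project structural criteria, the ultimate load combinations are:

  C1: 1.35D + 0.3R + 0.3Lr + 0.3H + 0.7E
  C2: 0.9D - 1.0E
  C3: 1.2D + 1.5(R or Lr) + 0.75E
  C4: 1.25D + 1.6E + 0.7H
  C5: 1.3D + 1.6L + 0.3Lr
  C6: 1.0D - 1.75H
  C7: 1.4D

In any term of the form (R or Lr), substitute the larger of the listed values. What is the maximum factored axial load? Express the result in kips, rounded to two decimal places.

(R or Lr) → R = 50.77 kips.
C1: 1.35(117.53) + 0.3(50.77) + 0.3(47.22) + 0.3(87.82) + 0.7(1.68) = 215.58
C2: 0.9(117.53) - 1.0(1.68) = 105.78 - 1.68 = 104.10
C3: 1.2(117.53) + 1.5(50.77) + 0.75(1.68) = 218.45
C4: 1.25(117.53) + 1.6(1.68) + 0.7(87.82) = 146.91 + 2.69 + 61.47 = 211.07
C5: 1.3(117.53) + 1.6(49.84) + 0.3(47.22) = 152.79 + 79.74 + 14.17 = 246.70
C6: 1.0(117.53) - 1.75(87.82) = 117.53 - 153.69 = -36.16
C7: 1.4(117.53) = 164.54
Maximum is from combination 5.

246.70 kips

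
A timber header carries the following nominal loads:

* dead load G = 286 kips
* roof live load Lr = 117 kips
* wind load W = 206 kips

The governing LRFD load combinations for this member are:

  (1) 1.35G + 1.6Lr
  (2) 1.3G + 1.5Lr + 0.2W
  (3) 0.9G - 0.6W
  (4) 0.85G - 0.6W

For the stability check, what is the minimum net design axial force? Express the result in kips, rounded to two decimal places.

(1) 1.35(286) + 1.6(117) = 386.10 + 187.20 = 573.30
(2) 1.3(286) + 1.5(117) + 0.2(206) = 371.80 + 175.50 + 41.20 = 588.50
(3) 0.9(286) - 0.6(206) = 257.40 - 123.60 = 133.80
(4) 0.85(286) - 0.6(206) = 243.10 - 123.60 = 119.50
Combination 4 gives the minimum: 119.50 kips.

119.50 kips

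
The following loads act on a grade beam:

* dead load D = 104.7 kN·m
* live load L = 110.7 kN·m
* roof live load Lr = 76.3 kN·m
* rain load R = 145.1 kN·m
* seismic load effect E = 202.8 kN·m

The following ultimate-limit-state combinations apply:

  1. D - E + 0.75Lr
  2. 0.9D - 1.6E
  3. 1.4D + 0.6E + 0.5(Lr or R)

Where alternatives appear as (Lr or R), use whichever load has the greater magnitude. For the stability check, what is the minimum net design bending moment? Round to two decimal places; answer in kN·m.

-230.25 kN·m

(Lr or R) → R = 145.1 kN·m.
1. 1.0(104.7) - 1.0(202.8) + 0.75(76.3) = -40.88
2. 0.9(104.7) - 1.6(202.8) = -230.25
3. 1.4(104.7) + 0.6(202.8) + 0.5(145.1) = 340.81
Combination 2 gives the minimum: -230.25 kN·m.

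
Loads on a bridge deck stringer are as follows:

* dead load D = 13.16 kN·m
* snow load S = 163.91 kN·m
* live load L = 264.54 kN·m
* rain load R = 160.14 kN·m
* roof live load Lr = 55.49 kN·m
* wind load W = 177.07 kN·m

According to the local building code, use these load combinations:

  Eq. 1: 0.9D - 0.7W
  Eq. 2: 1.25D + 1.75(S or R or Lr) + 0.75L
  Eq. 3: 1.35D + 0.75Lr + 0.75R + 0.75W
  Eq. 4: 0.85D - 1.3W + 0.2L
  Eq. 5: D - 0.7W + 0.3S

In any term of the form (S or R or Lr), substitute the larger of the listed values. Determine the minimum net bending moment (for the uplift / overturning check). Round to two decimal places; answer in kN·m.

-166.10 kN·m

(S or R or Lr) → S = 163.91 kN·m.
Eq. 1: 0.9(13.16) - 0.7(177.07) = 11.84 - 123.95 = -112.11
Eq. 2: 1.25(13.16) + 1.75(163.91) + 0.75(264.54) = 16.45 + 286.84 + 198.41 = 501.70
Eq. 3: 1.35(13.16) + 0.75(55.49) + 0.75(160.14) + 0.75(177.07) = 312.29
Eq. 4: 0.85(13.16) - 1.3(177.07) + 0.2(264.54) = -166.10
Eq. 5: 1.0(13.16) - 0.7(177.07) + 0.3(163.91) = 13.16 - 123.95 + 49.17 = -61.62
Combination 4 gives the minimum: -166.10 kN·m.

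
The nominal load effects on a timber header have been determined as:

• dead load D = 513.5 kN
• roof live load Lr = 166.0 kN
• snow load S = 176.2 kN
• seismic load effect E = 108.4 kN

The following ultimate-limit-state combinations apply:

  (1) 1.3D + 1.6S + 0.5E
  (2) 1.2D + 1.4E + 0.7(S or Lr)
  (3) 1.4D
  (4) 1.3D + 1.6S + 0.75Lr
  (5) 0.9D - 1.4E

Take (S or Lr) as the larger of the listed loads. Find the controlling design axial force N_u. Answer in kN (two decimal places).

1073.97 kN

(S or Lr) → S = 176.2 kN.
(1) 1.3(513.5) + 1.6(176.2) + 0.5(108.4) = 667.55 + 281.92 + 54.20 = 1003.67
(2) 1.2(513.5) + 1.4(108.4) + 0.7(176.2) = 616.20 + 151.76 + 123.34 = 891.30
(3) 1.4(513.5) = 718.90
(4) 1.3(513.5) + 1.6(176.2) + 0.75(166.0) = 667.55 + 281.92 + 124.50 = 1073.97
(5) 0.9(513.5) - 1.4(108.4) = 462.15 - 151.76 = 310.39
Maximum is from combination 4.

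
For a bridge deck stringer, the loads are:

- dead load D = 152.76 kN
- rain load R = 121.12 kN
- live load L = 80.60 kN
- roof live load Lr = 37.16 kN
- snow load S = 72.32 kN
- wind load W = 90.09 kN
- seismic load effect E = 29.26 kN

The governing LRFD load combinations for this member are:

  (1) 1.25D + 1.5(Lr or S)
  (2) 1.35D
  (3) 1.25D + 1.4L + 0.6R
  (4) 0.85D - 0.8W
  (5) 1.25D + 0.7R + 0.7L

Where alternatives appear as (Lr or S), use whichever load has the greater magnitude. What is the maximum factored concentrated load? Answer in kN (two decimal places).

376.46 kN

(Lr or S) → S = 72.32 kN.
(1) 1.25(152.76) + 1.5(72.32) = 190.95 + 108.48 = 299.43
(2) 1.35(152.76) = 206.23
(3) 1.25(152.76) + 1.4(80.60) + 0.6(121.12) = 190.95 + 112.84 + 72.67 = 376.46
(4) 0.85(152.76) - 0.8(90.09) = 57.77
(5) 1.25(152.76) + 0.7(121.12) + 0.7(80.60) = 190.95 + 84.78 + 56.42 = 332.15
Maximum is from combination 3.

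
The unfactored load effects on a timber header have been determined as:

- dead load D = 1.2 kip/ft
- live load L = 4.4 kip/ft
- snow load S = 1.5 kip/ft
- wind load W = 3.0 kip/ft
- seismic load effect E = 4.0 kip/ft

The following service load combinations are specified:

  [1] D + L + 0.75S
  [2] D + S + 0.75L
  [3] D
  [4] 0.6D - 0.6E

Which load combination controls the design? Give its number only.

Combination 1

[1] 1.0(1.2) + 1.0(4.4) + 0.75(1.5) = 1.20 + 4.40 + 1.13 = 6.73
[2] 1.0(1.2) + 1.0(1.5) + 0.75(4.4) = 1.20 + 1.50 + 3.30 = 6.00
[3] 1.0(1.2) = 1.20
[4] 0.6(1.2) - 0.6(4.0) = 0.72 - 2.40 = -1.68
The largest value is 6.73 kip/ft from combination 1.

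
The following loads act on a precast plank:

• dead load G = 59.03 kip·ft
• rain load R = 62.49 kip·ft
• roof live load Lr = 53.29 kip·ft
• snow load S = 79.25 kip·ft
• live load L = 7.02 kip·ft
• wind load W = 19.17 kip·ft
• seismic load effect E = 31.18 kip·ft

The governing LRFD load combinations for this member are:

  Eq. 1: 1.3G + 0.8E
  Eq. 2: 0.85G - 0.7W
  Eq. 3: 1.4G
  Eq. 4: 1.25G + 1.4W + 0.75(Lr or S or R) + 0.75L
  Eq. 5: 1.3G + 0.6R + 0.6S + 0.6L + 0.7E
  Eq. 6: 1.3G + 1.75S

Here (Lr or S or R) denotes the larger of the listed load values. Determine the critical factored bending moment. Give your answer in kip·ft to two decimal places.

(Lr or S or R) → S = 79.25 kip·ft.
Eq. 1: 1.3(59.03) + 0.8(31.18) = 76.74 + 24.94 = 101.68
Eq. 2: 0.85(59.03) - 0.7(19.17) = 50.18 - 13.42 = 36.76
Eq. 3: 1.4(59.03) = 82.64
Eq. 4: 1.25(59.03) + 1.4(19.17) + 0.75(79.25) + 0.75(7.02) = 165.33
Eq. 5: 1.3(59.03) + 0.6(62.49) + 0.6(79.25) + 0.6(7.02) + 0.7(31.18) = 76.74 + 37.49 + 47.55 + 4.21 + 21.83 = 187.82
Eq. 6: 1.3(59.03) + 1.75(79.25) = 76.74 + 138.69 = 215.43
Maximum is from combination 6.

215.43 kip·ft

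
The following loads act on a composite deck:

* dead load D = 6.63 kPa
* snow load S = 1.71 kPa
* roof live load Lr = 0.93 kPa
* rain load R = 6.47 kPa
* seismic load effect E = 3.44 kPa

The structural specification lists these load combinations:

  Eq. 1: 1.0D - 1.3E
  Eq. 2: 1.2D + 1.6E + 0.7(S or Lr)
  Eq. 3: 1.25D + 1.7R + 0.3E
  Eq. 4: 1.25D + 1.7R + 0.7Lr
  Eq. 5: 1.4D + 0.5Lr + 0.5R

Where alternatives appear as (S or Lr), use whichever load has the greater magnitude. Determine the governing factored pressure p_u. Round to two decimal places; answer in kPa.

(S or Lr) → S = 1.71 kPa.
Eq. 1: 1.0(6.63) - 1.3(3.44) = 2.16
Eq. 2: 1.2(6.63) + 1.6(3.44) + 0.7(1.71) = 14.66
Eq. 3: 1.25(6.63) + 1.7(6.47) + 0.3(3.44) = 20.32
Eq. 4: 1.25(6.63) + 1.7(6.47) + 0.7(0.93) = 19.94
Eq. 5: 1.4(6.63) + 0.5(0.93) + 0.5(6.47) = 12.98
Maximum is from combination 3.

20.32 kPa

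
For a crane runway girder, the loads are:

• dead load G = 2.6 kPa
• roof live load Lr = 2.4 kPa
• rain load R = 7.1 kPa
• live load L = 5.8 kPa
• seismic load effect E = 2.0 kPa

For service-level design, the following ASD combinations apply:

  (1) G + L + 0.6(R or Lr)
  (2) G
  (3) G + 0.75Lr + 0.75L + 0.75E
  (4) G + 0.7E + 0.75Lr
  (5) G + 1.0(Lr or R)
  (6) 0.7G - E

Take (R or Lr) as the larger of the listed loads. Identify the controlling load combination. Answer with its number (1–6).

Combination 1

(R or Lr) → R = 7.1 kPa; (Lr or R) → R = 7.1 kPa.
(1) 1.0(2.6) + 1.0(5.8) + 0.6(7.1) = 12.66
(2) 1.0(2.6) = 2.60
(3) 1.0(2.6) + 0.75(2.4) + 0.75(5.8) + 0.75(2.0) = 10.25
(4) 1.0(2.6) + 0.7(2.0) + 0.75(2.4) = 5.80
(5) 1.0(2.6) + 1.0(7.1) = 9.70
(6) 0.7(2.6) - 1.0(2.0) = -0.18
The largest value is 12.66 kPa from combination 1.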